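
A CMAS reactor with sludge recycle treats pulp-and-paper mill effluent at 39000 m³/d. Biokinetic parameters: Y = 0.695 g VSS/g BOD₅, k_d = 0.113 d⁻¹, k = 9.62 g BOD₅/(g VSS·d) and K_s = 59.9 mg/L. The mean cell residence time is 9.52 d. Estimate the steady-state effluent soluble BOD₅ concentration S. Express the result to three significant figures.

For a completely mixed reactor with recycle the Lawrence–McCarty relation gives S = K_s·(1 + k_d·θ_c) / [θ_c·(Y·k − k_d) − 1] = 59.9 × (1 + 0.113 × 9.52) / [9.52 × (0.695 × 9.62 − 0.113) − 1] = 124.3 / 61.57 = 2.019 mg/L.

S ≈ 2.02 mg/L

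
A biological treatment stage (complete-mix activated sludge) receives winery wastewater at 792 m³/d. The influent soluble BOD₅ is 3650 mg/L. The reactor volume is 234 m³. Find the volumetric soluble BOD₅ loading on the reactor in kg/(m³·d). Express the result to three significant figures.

Applied soluble BOD₅ load per unit volume = Q·S₀/V = (792 × 3650/1000)/234.0 = 12.35 kg soluble BOD₅·m⁻³·d⁻¹.

L_v ≈ 12.4 kg soluble BOD₅/(m³·d)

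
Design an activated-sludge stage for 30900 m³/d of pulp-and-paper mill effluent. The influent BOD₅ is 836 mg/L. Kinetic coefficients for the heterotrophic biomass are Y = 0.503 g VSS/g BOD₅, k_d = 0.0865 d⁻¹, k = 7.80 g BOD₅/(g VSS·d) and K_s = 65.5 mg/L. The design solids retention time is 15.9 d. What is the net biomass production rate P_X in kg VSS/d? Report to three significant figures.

Effluent substrate depends only on kinetics and SRT: S = K_s(1 + k_d θ_c) / [θ_c(Yk − k_d) − 1] = 65.5 × (1 + 0.0865 × 15.9) / [15.9 × (0.503 × 7.80 − 0.0865) − 1] = 155.6 / 60.01 = 2.593 mg/L.
Observed yield with endogenous decay: Y_obs = Y / (1 + k_d·θ_c) = 0.503 / (1 + 0.0865 × 15.9) = 0.503 / 2.375 = 0.2118 g VSS/g BOD₅.
Mass of BOD₅ removed per day: Q(S₀ − S) = 30900 × 833.4 g/m³ = 25752 kg/d.
P_X = Y_obs · Q(S₀ − S) = 0.2118 × 25752 = 5453 kg VSS/d.

P_X ≈ 5450 kg VSS/d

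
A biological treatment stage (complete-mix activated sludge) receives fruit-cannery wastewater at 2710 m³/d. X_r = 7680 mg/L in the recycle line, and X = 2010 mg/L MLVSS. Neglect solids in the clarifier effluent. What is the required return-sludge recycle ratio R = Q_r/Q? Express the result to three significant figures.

Solids balance on the clarifier gives (1+R)X = R·X_r, so R = X/(X_r − X) = 2010 / (7680 − 2010) = 0.3545.

R ≈ 0.354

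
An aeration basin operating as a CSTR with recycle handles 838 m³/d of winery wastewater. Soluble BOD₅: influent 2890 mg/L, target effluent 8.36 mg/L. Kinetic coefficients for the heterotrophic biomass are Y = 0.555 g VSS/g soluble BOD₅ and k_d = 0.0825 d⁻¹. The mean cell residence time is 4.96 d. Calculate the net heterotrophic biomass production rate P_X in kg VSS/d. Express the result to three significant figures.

Y_obs = Y / (1 + k_d θ_c) = 0.555 / (1 + 0.0825 × 4.96) = 0.555 / 1.409 = 0.3938.
Q·(S₀ − S) = 838 × (2890 − 8.36) × 10⁻³ = 2415 kg/d removed.
Net biomass production P_X = Y_obs × Q·(S₀ − S) = 0.3938 × 2415 = 951.1 kg VSS/d.

P_X ≈ 951 kg VSS/d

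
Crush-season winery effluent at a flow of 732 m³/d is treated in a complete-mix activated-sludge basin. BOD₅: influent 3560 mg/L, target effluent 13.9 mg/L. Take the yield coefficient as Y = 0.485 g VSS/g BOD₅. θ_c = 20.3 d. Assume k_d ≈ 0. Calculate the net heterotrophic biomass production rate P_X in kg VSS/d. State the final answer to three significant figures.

No decay correction is needed, so Y_obs = Y = 0.485.
ΔS = 3560 − 13.9 = 3546 mg/L, so the substrate removal rate is 732 × 3546/1000 = 2596 kg BOD₅/d.
So the net sludge growth is P_X = 0.4850 × 2596 = 1259 kg VSS/d.

P_X ≈ 1260 kg VSS/d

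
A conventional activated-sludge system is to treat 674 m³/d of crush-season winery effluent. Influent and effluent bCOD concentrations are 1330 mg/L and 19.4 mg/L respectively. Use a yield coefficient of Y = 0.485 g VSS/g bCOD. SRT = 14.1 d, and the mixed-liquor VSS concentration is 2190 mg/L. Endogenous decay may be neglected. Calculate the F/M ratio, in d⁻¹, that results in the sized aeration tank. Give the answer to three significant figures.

V·X = Y·Q·ΔS·θ_c gives V = 0.485 × 674 × (1330 − 19.4) × 14.1 / 2190 = 2758 m³.
F/M = applied load / biomass = Q·S₀/(V·X) = 674 × 1330 / (2758 × 2190) = 0.1484 d⁻¹.

F/M ≈ 0.148 d⁻¹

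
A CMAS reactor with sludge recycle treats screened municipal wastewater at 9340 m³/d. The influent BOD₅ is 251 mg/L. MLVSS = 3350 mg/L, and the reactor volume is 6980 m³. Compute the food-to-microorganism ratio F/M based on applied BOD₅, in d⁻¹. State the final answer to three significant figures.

F/M ≈ 0.100 d⁻¹

F/M = Q·S₀ / (V·X) = 9340 × 251 / (6980 × 3350) = 0.1003 g BOD₅·(g VSS·d)⁻¹.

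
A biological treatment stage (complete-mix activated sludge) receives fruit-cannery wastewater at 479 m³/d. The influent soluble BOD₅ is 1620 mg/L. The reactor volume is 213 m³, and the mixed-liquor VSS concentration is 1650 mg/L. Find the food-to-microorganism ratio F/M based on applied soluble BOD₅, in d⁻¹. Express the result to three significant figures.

F/M ≈ 2.21 d⁻¹

F/M = Q·S₀ / (V·X) = 479 × 1620 / (213.0 × 1650) = 2.208 g soluble BOD₅·(g VSS·d)⁻¹.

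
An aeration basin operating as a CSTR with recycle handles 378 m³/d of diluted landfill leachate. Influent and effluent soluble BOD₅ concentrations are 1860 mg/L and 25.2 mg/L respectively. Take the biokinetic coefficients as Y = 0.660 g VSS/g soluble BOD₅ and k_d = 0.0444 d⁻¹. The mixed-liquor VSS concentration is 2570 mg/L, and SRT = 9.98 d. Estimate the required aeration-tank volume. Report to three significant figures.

Steady-state biomass mass balance: V·X·(1 + k_d·θ_c) = Y·Q·(S₀ − S)·θ_c, so V = 0.660 × 378 × (1860 − 25.2) × 9.98 / [2570 × (1 + 0.0444 × 9.98)] = 4.57×10^6 / 3709 = 1232 m³.

V ≈ 1230 m³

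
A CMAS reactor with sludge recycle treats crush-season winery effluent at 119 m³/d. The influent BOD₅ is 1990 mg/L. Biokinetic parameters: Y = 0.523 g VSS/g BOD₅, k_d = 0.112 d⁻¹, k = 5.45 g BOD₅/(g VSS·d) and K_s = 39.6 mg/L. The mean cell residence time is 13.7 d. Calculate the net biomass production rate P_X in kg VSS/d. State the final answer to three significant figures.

P_X ≈ 48.8 kg VSS/d

For a completely mixed reactor with recycle the Lawrence–McCarty relation gives S = K_s·(1 + k_d·θ_c) / [θ_c·(Y·k − k_d) − 1] = 39.6 × (1 + 0.112 × 13.7) / [13.7 × (0.523 × 5.45 − 0.112) − 1] = 100.4 / 36.52 = 2.748 mg/L.
Correct the yield for decay: Y_obs = Y/(1 + k_d θ_c) = 0.523 / (1 + 0.112 × 13.7) = 0.523 / 2.534 = 0.2064.
Mass of BOD₅ removed per day: Q(S₀ − S) = 119 × 1987 g/m³ = 236.5 kg/d.
Biomass produced: P_X = Y_obs·Q·ΔS = 0.2064 × 236.5 ≈ 48.80 kg VSS/d.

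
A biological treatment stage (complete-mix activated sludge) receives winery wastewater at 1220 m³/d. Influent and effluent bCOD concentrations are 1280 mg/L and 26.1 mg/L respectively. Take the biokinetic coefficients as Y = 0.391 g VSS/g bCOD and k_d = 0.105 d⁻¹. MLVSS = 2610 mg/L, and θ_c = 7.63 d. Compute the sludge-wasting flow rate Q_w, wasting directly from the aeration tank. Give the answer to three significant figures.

From the SRT design equation V = Y Q (S₀−S) θ_c / [X (1 + k_d θ_c)] = 0.391 × 1220 × (1280 − 26.1) × 7.63 / [2610 × (1 + 0.105 × 7.63)] = 4.56×10^6 / 4701 = 970.8 m³.
Wasting from the aeration tank: Q_w = V / θ_c = 970.8 / 7.63 = 127.2 m³/d.

Q_w ≈ 127 m³/d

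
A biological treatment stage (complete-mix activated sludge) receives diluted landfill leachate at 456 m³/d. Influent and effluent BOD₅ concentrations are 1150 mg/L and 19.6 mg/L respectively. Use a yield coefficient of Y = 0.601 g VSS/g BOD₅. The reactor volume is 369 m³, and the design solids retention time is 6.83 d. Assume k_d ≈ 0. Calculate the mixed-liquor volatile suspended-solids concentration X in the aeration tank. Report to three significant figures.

X ≈ 5730 mg/L

From V·X = Y·Q·(S₀ − S)·θ_c (decay neglected): X = 0.601 × 456 × (1150 − 19.6) × 6.83 / 369 = 5734 mg/L.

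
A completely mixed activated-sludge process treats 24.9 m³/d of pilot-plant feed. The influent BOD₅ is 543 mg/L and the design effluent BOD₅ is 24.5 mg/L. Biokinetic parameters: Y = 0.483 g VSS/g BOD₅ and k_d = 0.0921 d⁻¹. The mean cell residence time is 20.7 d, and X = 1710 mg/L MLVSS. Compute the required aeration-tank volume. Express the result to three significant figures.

Rearranging the biomass balance for a CMAS with decay, V = Y·Q·ΔS·θ_c / [X·(1+k_d θ_c)] = 0.483 × 24.9 × (543 − 24.5) × 20.7 / [1710 × (1 + 0.0921 × 20.7)] = 1.29×10^5 / 4970 = 25.97 m³.

V ≈ 26.0 m³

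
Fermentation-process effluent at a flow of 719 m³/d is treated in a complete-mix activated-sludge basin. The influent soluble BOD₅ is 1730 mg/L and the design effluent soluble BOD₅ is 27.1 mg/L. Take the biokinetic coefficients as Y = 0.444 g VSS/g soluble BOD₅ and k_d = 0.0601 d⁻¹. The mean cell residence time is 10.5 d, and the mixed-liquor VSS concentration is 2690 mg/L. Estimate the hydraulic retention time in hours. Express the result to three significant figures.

Steady-state biomass mass balance: V·X·(1 + k_d·θ_c) = Y·Q·(S₀ − S)·θ_c, so V = 0.444 × 719 × (1730 − 27.1) × 10.5 / [2690 × (1 + 0.0601 × 10.5)] = 5.71×10^6 / 4388 = 1301 m³.
τ = V/Q = 1301/719 = 1.809 d, or 43.43 h.

τ ≈ 43.4 h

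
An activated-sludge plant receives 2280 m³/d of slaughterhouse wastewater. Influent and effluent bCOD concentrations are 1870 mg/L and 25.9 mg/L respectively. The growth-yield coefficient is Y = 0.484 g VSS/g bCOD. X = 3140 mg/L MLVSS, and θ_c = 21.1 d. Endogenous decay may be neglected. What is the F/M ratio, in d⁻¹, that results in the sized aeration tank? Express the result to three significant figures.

F/M ≈ 0.0993 d⁻¹

Biomass mass balance (decay neglected): V·X = Y·Q·(S₀ − S)·θ_c, so V = 0.484 × 2280 × (1870 − 25.9) × 21.1 / 3140 = 13675 m³.
F/M = Q·S₀ / (V·X) = 2280 × 1870 / (13675 × 3140) = 0.09930 g bCOD·(g VSS·d)⁻¹.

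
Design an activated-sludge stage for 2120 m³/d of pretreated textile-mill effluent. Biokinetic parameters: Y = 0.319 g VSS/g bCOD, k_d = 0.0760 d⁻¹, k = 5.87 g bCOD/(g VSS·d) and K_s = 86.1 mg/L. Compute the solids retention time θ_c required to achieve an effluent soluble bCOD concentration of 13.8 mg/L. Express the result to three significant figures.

From 1/θ_c = Y·k·S/(K_s + S) − k_d: Y·k·S/(K_s+S) = 0.319 × 5.87 × 13.8 / (86.1 + 13.8) = 0.2587 d⁻¹.
θ_c = 1/(μ − k_d) = 1/(0.2587 − 0.0760) = 1/0.1827 = 5.474 d.

θ_c ≈ 5.47 d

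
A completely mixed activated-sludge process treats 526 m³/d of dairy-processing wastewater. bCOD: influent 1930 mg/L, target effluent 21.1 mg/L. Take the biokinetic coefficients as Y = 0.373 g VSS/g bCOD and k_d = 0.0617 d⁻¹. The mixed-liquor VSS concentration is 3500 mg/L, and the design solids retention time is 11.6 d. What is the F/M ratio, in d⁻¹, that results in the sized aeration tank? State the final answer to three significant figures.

F/M ≈ 0.401 d⁻¹

Rearranging the biomass balance for a CMAS with decay, V = Y·Q·ΔS·θ_c / [X·(1+k_d θ_c)] = 0.373 × 526 × (1930 − 21.1) × 11.6 / [3500 × (1 + 0.0617 × 11.6)] = 4.34×10^6 / 6005 = 723.5 m³.
F/M = Q·S₀ / (V·X) = 526 × 1930 / (723.5 × 3500) = 0.4009 g bCOD·(g VSS·d)⁻¹.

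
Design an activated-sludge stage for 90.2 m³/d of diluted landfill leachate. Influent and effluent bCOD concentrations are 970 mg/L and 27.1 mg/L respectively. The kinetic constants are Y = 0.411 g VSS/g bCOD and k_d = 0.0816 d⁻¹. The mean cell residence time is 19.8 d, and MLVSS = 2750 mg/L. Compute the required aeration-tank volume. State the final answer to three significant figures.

V ≈ 96.2 m³

From the SRT design equation V = Y Q (S₀−S) θ_c / [X (1 + k_d θ_c)] = 0.411 × 90.2 × (970 − 27.1) × 19.8 / [2750 × (1 + 0.0816 × 19.8)] = 6.92×10^5 / 7193 = 96.22 m³.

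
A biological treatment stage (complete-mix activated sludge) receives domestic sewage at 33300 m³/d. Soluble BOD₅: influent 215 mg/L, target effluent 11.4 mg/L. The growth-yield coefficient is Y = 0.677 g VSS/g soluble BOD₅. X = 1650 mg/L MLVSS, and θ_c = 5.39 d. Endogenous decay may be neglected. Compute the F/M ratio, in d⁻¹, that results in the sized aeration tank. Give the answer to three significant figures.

F/M ≈ 0.289 d⁻¹

With k_d = 0 the design equation reduces to V = Y Q (S₀−S) θ_c / X = 0.677 × 33300 × (215 − 11.4) × 5.39 / 1650 = 14994 m³.
Food-to-microorganism ratio F/M = Q S₀ / (V X) = 33300 × 215 / (14994 × 1650) = 0.2894 d⁻¹.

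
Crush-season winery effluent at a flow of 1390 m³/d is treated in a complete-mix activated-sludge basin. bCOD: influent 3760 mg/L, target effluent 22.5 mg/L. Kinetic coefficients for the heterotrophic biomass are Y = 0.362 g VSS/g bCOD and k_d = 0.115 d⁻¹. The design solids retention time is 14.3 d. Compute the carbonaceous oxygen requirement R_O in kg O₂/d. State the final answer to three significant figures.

The observed yield is Y_obs = Y/(1 + k_d·θ_c) = 0.362 / (1 + 0.115 × 14.3) = 0.362 / 2.644 = 0.1369 g VSS per g bCOD removed.
Mass of bCOD removed per day: Q(S₀ − S) = 1390 × 3738 g/m³ = 5195 kg/d.
Biomass synthesised: P_X = Y_obs × 5195 = 711.1 kg VSS/d.
R_O = Q·ΔS − 1.42 P_X = 5195 − 1010 = 4185 kg O₂/d.

R_O ≈ 4190 kg O₂/d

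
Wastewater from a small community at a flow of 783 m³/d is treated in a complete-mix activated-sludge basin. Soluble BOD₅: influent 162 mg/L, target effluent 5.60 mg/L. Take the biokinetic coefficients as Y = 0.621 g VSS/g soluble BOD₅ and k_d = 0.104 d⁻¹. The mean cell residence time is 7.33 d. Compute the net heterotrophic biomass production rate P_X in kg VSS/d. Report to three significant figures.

Correct the yield for decay: Y_obs = Y/(1 + k_d θ_c) = 0.621 / (1 + 0.104 × 7.33) = 0.621 / 1.762 = 0.3524.
Q·(S₀ − S) = 783 × (162 − 5.60) × 10⁻³ = 122.5 kg/d removed.
P_X = Y_obs · Q(S₀ − S) = 0.3524 × 122.5 = 43.15 kg VSS/d.

P_X ≈ 43.2 kg VSS/d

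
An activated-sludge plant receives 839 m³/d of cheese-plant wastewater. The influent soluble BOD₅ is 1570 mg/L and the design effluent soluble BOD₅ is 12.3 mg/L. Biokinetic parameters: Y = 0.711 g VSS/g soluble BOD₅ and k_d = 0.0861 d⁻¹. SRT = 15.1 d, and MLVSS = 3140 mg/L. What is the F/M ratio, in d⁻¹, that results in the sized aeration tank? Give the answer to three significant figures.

From the SRT design equation V = Y Q (S₀−S) θ_c / [X (1 + k_d θ_c)] = 0.711 × 839 × (1570 − 12.3) × 15.1 / [3140 × (1 + 0.0861 × 15.1)] = 1.4×10^7 / 7222 = 1943 m³.
F/M = applied load / biomass = Q·S₀/(V·X) = 839 × 1570 / (1943 × 3140) = 0.2159 d⁻¹.

F/M ≈ 0.216 d⁻¹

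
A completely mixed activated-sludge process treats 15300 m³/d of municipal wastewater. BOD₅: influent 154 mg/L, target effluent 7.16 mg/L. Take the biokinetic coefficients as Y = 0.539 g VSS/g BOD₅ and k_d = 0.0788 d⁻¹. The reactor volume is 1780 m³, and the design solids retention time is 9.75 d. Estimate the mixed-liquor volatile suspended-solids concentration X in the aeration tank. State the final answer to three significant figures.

X ≈ 3750 mg/L

Solving the biomass balance for X: X = Y Q (S₀−S) θ_c / [V (1+k_d θ_c)] = 0.539 × 15300 × (154 − 7.16) × 9.75 / [1780 × (1 + 0.0788 × 9.75)] = 3751 mg/L.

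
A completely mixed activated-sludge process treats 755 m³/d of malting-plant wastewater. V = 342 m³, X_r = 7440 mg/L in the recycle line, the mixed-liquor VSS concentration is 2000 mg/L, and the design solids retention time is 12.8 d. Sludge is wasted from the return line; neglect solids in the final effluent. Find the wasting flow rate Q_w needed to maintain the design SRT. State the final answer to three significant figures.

Wasting from the return line (neglecting effluent solids): Q_w = V·X / (θ_c·X_r) = 342.0 × 2000 / (12.8 × 7440) = 7.182 m³/d.

Q_w ≈ 7.18 m³/d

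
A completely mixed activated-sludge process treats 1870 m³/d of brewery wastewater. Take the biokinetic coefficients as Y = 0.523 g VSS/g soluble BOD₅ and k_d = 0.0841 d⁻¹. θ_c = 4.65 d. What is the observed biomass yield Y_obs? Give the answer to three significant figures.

Y_obs ≈ 0.376 g VSS/g soluble BOD₅

Observed yield with endogenous decay: Y_obs = Y / (1 + k_d·θ_c) = 0.523 / (1 + 0.0841 × 4.65) = 0.523 / 1.391 = 0.3760 g VSS/g soluble BOD₅.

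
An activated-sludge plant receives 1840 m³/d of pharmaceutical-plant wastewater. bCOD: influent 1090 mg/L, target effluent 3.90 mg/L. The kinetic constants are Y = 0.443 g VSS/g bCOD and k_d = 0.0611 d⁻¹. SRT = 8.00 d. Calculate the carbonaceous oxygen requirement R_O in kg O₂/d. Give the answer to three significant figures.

Correct the yield for decay: Y_obs = Y/(1 + k_d θ_c) = 0.443 / (1 + 0.0611 × 8.00) = 0.443 / 1.489 = 0.2976.
Substrate removed = Q·(S₀ − S) = 1840 m³/d × (1090 − 3.90) g/m³ = 2×10^6 g/d = 1998 kg/d.
Net sludge production P_X = 0.2976 × 1998 = 594.6 kg VSS/d.
Carbonaceous O₂ demand = substrate oxidised − cell-mass equivalent = 1998 − 1.42 × 594.6 = 1154 kg O₂/d.

R_O ≈ 1150 kg O₂/d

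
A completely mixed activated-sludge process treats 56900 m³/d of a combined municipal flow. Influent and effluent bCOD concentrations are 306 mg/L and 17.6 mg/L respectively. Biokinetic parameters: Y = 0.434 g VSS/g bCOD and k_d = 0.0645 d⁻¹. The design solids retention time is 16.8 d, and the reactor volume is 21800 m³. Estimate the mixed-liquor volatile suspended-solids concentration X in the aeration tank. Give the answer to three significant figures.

Solving the biomass balance for X: X = Y Q (S₀−S) θ_c / [V (1+k_d θ_c)] = 0.434 × 56900 × (306 − 17.6) × 16.8 / [21800 × (1 + 0.0645 × 16.8)] = 2634 mg/L.

X ≈ 2630 mg/L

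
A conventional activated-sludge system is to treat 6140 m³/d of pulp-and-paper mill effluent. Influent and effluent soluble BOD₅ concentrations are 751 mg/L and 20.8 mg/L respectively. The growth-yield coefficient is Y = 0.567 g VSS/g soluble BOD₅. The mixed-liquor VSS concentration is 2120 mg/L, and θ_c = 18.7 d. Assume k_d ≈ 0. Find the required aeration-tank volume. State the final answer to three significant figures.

V·X = Y·Q·ΔS·θ_c gives V = 0.567 × 6140 × (751 − 20.8) × 18.7 / 2120 = 22423 m³.

V ≈ 22400 m³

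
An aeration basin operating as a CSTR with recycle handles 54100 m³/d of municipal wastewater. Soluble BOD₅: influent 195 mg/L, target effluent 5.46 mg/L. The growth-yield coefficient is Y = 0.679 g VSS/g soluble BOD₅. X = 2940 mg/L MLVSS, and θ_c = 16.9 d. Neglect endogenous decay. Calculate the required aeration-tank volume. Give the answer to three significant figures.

V ≈ 40000 m³

With k_d = 0 the design equation reduces to V = Y Q (S₀−S) θ_c / X = 0.679 × 54100 × (195 − 5.46) × 16.9 / 2940 = 40023 m³.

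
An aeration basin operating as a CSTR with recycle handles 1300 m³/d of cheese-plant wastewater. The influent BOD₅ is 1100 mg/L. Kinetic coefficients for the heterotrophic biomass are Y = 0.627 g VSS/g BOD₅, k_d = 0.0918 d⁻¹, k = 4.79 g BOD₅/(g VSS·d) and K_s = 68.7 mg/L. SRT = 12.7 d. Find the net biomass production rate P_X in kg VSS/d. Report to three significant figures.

From the Monod/SRT balance for a CMAS, S = K_s·(1+k_d θ_c)/[θ_c·(Y k − k_d) − 1] = 68.7 × (1 + 0.0918 × 12.7) / [12.7 × (0.627 × 4.79 − 0.0918) − 1] = 148.8 / 35.98 = 4.136 mg/L.
Y_obs = Y / (1 + k_d θ_c) = 0.627 / (1 + 0.0918 × 12.7) = 0.627 / 2.166 = 0.2895.
Substrate removed = Q·(S₀ − S) = 1300 m³/d × (1100 − 4.14) g/m³ = 1.42×10^6 g/d = 1425 kg/d.
So the net sludge growth is P_X = 0.2895 × 1425 = 412.4 kg VSS/d.

P_X ≈ 412 kg VSS/d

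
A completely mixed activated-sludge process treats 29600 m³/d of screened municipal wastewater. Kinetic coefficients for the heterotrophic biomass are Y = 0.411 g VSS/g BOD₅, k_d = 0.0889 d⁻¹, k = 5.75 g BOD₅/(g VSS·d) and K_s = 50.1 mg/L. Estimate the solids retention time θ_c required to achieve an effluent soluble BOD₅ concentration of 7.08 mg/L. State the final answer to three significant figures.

At the target effluent, Y k S/(K_s+S) = 0.411×5.75×7.08/57.18 = 0.2926 d⁻¹.
1/θ_c = 0.2926 − 0.0889 = 0.2037 d⁻¹, so θ_c = 4.909 d.

θ_c ≈ 4.91 d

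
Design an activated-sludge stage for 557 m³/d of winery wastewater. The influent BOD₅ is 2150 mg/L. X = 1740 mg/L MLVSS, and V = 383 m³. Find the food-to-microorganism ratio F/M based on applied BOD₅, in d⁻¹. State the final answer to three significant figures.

F/M = Q·S₀ / (V·X) = 557 × 2150 / (383.0 × 1740) = 1.797 g BOD₅·(g VSS·d)⁻¹.

F/M ≈ 1.80 d⁻¹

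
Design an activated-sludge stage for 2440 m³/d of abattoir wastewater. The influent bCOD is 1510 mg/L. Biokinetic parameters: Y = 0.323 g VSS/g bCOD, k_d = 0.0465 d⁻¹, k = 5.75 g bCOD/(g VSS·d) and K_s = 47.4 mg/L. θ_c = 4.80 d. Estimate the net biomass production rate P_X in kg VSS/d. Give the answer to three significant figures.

P_X ≈ 968 kg VSS/d

For a completely mixed reactor with recycle the Lawrence–McCarty relation gives S = K_s·(1 + k_d·θ_c) / [θ_c·(Y·k − k_d) − 1] = 47.4 × (1 + 0.0465 × 4.80) / [4.80 × (0.323 × 5.75 − 0.0465) − 1] = 57.98 / 7.692 = 7.538 mg/L.
Y_obs = Y / (1 + k_d θ_c) = 0.323 / (1 + 0.0465 × 4.80) = 0.323 / 1.223 = 0.2641.
Substrate removed = Q·(S₀ − S) = 2440 m³/d × (1510 − 7.54) g/m³ = 3.67×10^6 g/d = 3666 kg/d.
P_X = Y_obs · Q(S₀ − S) = 0.2641 × 3666 = 968.1 kg VSS/d.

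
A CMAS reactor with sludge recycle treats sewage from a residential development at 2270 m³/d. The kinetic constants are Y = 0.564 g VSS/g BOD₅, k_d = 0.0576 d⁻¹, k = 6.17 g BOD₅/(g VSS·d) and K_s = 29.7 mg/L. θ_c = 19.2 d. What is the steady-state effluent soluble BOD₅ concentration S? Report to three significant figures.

For a completely mixed reactor with recycle the Lawrence–McCarty relation gives S = K_s·(1 + k_d·θ_c) / [θ_c·(Y·k − k_d) − 1] = 29.7 × (1 + 0.0576 × 19.2) / [19.2 × (0.564 × 6.17 − 0.0576) − 1] = 62.55 / 64.71 = 0.9666 mg/L.

S ≈ 0.967 mg/L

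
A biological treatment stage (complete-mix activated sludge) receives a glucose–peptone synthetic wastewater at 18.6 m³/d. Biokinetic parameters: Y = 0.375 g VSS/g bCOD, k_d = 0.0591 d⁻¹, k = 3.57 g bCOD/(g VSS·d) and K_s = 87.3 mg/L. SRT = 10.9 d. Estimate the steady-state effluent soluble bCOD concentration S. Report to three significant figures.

S ≈ 11.1 mg/L

From the Monod/SRT balance for a CMAS, S = K_s·(1+k_d θ_c)/[θ_c·(Y k − k_d) − 1] = 87.3 × (1 + 0.0591 × 10.9) / [10.9 × (0.375 × 3.57 − 0.0591) − 1] = 143.5 / 12.95 = 11.09 mg/L.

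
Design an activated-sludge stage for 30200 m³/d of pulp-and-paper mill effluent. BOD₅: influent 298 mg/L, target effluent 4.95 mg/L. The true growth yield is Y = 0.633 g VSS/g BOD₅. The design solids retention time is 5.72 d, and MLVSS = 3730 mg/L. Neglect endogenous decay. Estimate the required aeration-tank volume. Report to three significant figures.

V·X = Y·Q·ΔS·θ_c gives V = 0.633 × 30200 × (298 − 4.95) × 5.72 / 3730 = 8591 m³.

V ≈ 8590 m³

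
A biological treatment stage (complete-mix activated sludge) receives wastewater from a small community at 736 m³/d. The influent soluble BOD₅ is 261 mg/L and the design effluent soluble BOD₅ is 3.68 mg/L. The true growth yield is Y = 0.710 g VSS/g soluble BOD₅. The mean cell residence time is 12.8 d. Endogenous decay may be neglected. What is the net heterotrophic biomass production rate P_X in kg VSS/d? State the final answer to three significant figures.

P_X ≈ 134 kg VSS/d

No decay correction is needed, so Y_obs = Y = 0.710.
ΔS = 261 − 3.68 = 257.3 mg/L, so the substrate removal rate is 736 × 257.3/1000 = 189.4 kg soluble BOD₅/d.
Net biomass production P_X = Y_obs × Q·(S₀ − S) = 0.7100 × 189.4 = 134.5 kg VSS/d.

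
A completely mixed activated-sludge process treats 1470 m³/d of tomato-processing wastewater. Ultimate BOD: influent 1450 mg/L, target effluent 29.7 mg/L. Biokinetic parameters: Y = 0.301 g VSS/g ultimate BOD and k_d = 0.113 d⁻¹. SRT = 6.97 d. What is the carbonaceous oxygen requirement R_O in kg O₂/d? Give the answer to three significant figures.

Y_obs = Y / (1 + k_d θ_c) = 0.301 / (1 + 0.113 × 6.97) = 0.301 / 1.788 = 0.1684.
Substrate removed = Q·(S₀ − S) = 1470 m³/d × (1450 − 29.7) g/m³ = 2.09×10^6 g/d = 2088 kg/d.
Net sludge production P_X = 0.1684 × 2088 = 351.6 kg VSS/d.
R_O = Q·(S₀ − S) − 1.42·P_X = 2088 − 1.42 × 351.6 = 1589 kg O₂/d.

R_O ≈ 1590 kg O₂/d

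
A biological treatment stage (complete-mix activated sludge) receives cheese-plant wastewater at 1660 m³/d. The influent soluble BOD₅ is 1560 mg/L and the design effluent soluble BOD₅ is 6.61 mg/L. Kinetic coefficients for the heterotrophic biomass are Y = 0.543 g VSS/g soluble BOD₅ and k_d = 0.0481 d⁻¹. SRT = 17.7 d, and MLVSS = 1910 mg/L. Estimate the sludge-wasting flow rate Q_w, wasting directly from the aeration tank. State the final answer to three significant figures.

Steady-state biomass mass balance: V·X·(1 + k_d·θ_c) = Y·Q·(S₀ − S)·θ_c, so V = 0.543 × 1660 × (1560 − 6.61) × 17.7 / [1910 × (1 + 0.0481 × 17.7)] = 2.48×10^7 / 3536 = 7009 m³.
Wasting from the aeration tank: Q_w = V / θ_c = 7009 / 17.7 = 396.0 m³/d.

Q_w ≈ 396 m³/d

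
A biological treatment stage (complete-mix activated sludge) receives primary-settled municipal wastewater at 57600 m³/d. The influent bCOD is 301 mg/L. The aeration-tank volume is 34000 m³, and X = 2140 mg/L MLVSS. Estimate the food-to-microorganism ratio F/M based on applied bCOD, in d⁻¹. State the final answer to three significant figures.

F/M ≈ 0.238 d⁻¹

F/M = applied load / biomass = Q·S₀/(V·X) = 57600 × 301 / (34000 × 2140) = 0.2383 d⁻¹.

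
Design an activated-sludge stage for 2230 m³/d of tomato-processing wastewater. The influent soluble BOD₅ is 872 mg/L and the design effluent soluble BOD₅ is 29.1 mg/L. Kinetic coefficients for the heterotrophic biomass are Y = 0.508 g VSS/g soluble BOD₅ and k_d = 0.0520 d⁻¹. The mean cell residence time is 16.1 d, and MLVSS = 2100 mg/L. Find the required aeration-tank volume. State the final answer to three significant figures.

V ≈ 3980 m³

Rearranging the biomass balance for a CMAS with decay, V = Y·Q·ΔS·θ_c / [X·(1+k_d θ_c)] = 0.508 × 2230 × (872 − 29.1) × 16.1 / [2100 × (1 + 0.0520 × 16.1)] = 1.54×10^7 / 3858 = 3985 m³.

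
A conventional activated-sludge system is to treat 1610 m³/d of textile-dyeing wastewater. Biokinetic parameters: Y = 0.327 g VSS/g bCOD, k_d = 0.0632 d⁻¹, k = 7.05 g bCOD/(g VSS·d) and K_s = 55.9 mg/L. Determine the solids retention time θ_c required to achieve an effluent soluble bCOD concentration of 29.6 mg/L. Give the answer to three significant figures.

From 1/θ_c = Y·k·S/(K_s + S) − k_d: Y·k·S/(K_s+S) = 0.327 × 7.05 × 29.6 / (55.9 + 29.6) = 0.7981 d⁻¹.
1/θ_c = 0.7981 − 0.0632 = 0.7349 d⁻¹, so θ_c = 1.361 d.

θ_c ≈ 1.36 d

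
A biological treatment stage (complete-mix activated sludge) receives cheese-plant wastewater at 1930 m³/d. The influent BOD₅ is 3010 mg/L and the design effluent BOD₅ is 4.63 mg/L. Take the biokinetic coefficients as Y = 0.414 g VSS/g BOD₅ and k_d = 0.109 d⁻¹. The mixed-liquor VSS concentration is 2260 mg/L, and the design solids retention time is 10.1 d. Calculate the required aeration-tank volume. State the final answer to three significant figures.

V ≈ 5110 m³

Rearranging the biomass balance for a CMAS with decay, V = Y·Q·ΔS·θ_c / [X·(1+k_d θ_c)] = 0.414 × 1930 × (3010 − 4.63) × 10.1 / [2260 × (1 + 0.109 × 10.1)] = 2.43×10^7 / 4748 = 5108 m³.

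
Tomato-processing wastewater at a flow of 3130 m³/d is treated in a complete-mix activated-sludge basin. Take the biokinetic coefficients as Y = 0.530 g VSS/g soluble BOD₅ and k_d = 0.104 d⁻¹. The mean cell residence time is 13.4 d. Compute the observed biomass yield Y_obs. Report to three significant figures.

Y_obs = Y / (1 + k_d θ_c) = 0.530 / (1 + 0.104 × 13.4) = 0.530 / 2.394 = 0.2214.

Y_obs ≈ 0.221 g VSS/g soluble BOD₅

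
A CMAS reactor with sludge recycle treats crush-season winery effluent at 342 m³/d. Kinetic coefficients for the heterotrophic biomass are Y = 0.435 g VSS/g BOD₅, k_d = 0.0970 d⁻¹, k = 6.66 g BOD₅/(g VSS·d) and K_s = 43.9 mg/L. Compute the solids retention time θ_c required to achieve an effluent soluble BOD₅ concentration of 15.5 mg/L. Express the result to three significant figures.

From 1/θ_c = Y·k·S/(K_s + S) − k_d: Y·k·S/(K_s+S) = 0.435 × 6.66 × 15.5 / (43.9 + 15.5) = 0.7560 d⁻¹.
Then 1/θ_c = μ − k_d = 0.7560 − 0.0970 = 0.6590 d⁻¹, giving θ_c = 1.518 d.

θ_c ≈ 1.52 d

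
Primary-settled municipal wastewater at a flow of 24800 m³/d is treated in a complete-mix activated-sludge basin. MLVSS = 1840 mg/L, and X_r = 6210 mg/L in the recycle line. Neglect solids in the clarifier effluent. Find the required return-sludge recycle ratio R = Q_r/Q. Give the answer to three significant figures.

Mass balance around the secondary clarifier (neglecting effluent solids): R = X / (X_r − X) = 1840 / (6210 − 1840) = 0.4211.

R ≈ 0.421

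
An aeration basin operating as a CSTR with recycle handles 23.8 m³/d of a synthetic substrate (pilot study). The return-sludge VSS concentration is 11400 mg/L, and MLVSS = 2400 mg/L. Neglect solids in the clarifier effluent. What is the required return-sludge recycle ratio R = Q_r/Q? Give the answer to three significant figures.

R ≈ 0.267

R = Q_r/Q = X/(X_r − X) = 2400 / (11400 − 2400) = 0.2667.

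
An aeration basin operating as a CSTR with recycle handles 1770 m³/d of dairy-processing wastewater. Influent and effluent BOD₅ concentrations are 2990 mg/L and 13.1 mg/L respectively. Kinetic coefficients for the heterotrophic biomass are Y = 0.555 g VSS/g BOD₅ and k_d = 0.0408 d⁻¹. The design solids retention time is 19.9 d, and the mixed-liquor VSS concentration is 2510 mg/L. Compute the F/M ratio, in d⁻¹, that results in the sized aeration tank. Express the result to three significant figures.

F/M ≈ 0.165 d⁻¹

From the SRT design equation V = Y Q (S₀−S) θ_c / [X (1 + k_d θ_c)] = 0.555 × 1770 × (2990 − 13.1) × 19.9 / [2510 × (1 + 0.0408 × 19.9)] = 5.82×10^7 / 4548 = 12796 m³.
Food-to-microorganism ratio F/M = Q S₀ / (V X) = 1770 × 2990 / (12796 × 2510) = 0.1648 d⁻¹.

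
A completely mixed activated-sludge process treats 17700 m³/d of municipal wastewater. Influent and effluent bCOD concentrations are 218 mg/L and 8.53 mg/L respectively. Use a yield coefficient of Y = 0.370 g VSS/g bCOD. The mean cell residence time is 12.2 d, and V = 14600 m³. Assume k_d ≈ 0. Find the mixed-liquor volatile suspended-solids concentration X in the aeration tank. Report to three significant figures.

X ≈ 1150 mg/L

X = Y·Q·ΔS·θ_c / V = 0.370 × 17700 × (218 − 8.53) × 12.2 / 14600 = 1146 mg/L.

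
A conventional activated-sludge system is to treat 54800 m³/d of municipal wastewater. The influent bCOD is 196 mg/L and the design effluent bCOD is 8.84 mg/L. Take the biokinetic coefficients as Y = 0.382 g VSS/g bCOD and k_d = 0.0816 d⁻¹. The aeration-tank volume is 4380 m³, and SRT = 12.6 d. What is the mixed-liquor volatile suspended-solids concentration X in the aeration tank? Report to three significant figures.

From V·X·(1 + k_d·θ_c) = Y·Q·(S₀ − S)·θ_c: X = 0.382 × 54800 × (196 − 8.84) × 12.6 / [4380 × (1 + 0.0816 × 12.6)] = 5557 mg/L.

X ≈ 5560 mg/L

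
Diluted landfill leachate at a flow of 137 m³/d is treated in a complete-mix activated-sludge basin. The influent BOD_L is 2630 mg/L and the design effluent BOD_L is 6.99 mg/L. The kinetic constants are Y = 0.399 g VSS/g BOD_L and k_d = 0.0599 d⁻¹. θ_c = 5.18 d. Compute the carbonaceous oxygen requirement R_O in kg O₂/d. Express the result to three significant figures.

Observed yield with endogenous decay: Y_obs = Y / (1 + k_d·θ_c) = 0.399 / (1 + 0.0599 × 5.18) = 0.399 / 1.310 = 0.3045 g VSS/g BOD_L.
Mass of BOD_L removed per day: Q(S₀ − S) = 137 × 2623 g/m³ = 359.4 kg/d.
P_X = Y_obs·Q·(S₀ − S) = 0.3045 × 359.4 = 109.4 kg VSS/d.
R_O = Q·ΔS − 1.42 P_X = 359.4 − 155.4 = 204.0 kg O₂/d.

R_O ≈ 204 kg O₂/d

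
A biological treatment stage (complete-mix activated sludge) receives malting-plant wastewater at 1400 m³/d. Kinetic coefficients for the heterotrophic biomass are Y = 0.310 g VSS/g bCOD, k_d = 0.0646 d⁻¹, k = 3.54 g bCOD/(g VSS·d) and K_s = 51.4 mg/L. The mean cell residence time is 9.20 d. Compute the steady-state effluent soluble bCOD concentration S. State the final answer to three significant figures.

From the Monod/SRT balance for a CMAS, S = K_s·(1+k_d θ_c)/[θ_c·(Y k − k_d) − 1] = 51.4 × (1 + 0.0646 × 9.20) / [9.20 × (0.310 × 3.54 − 0.0646) − 1] = 81.95 / 8.502 = 9.639 mg/L.

S ≈ 9.64 mg/L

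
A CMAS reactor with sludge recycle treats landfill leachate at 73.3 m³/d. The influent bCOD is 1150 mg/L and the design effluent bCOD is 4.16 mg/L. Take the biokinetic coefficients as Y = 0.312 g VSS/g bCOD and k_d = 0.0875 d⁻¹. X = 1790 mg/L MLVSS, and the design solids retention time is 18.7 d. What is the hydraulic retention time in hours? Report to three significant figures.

τ ≈ 34.0 h

Rearranging the biomass balance for a CMAS with decay, V = Y·Q·ΔS·θ_c / [X·(1+k_d θ_c)] = 0.312 × 73.3 × (1150 − 4.16) × 18.7 / [1790 × (1 + 0.0875 × 18.7)] = 4.9×10^5 / 4719 = 103.8 m³.
HRT = V/Q = 103.8 m³ / 73.3 m³·d⁻¹ = 1.417 d × 24 = 34.00 h.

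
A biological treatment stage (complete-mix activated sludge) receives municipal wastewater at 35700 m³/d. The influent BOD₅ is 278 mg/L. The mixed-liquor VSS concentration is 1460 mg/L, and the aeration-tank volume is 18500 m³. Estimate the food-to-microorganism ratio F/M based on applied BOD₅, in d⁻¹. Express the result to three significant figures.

Food-to-microorganism ratio F/M = Q S₀ / (V X) = 35700 × 278 / (18500 × 1460) = 0.3674 d⁻¹.

F/M ≈ 0.367 d⁻¹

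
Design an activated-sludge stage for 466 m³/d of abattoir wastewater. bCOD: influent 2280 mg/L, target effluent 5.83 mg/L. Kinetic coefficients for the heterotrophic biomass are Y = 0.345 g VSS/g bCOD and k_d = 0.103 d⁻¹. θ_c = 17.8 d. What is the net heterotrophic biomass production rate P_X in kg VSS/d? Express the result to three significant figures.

Y_obs = Y / (1 + k_d θ_c) = 0.345 / (1 + 0.103 × 17.8) = 0.345 / 2.833 = 0.1218.
Substrate removed = Q·(S₀ − S) = 466 m³/d × (2280 − 5.83) g/m³ = 1.06×10^6 g/d = 1060 kg/d.
Net biomass production P_X = Y_obs × Q·(S₀ − S) = 0.1218 × 1060 = 129.0 kg VSS/d.

P_X ≈ 129 kg VSS/d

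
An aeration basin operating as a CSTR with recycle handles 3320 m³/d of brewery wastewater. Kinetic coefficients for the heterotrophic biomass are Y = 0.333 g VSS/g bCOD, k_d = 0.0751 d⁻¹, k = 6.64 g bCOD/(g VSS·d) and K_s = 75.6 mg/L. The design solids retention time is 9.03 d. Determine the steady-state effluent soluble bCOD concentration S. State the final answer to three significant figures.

Effluent substrate depends only on kinetics and SRT: S = K_s(1 + k_d θ_c) / [θ_c(Yk − k_d) − 1] = 75.6 × (1 + 0.0751 × 9.03) / [9.03 × (0.333 × 6.64 − 0.0751) − 1] = 126.9 / 18.29 = 6.937 mg/L.

S ≈ 6.94 mg/L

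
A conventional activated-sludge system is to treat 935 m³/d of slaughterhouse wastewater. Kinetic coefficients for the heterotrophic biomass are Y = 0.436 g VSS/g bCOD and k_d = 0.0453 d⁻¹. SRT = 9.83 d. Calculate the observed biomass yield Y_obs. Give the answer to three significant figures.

Y_obs ≈ 0.302 g VSS/g bCOD

Correct the yield for decay: Y_obs = Y/(1 + k_d θ_c) = 0.436 / (1 + 0.0453 × 9.83) = 0.436 / 1.445 = 0.3017.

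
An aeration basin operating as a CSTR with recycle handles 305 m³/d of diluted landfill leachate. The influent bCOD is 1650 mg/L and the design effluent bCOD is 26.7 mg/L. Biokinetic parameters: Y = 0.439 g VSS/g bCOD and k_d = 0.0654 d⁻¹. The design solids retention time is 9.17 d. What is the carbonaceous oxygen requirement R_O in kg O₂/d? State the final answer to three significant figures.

R_O ≈ 302 kg O₂/d

The observed yield is Y_obs = Y/(1 + k_d·θ_c) = 0.439 / (1 + 0.0654 × 9.17) = 0.439 / 1.600 = 0.2744 g VSS per g bCOD removed.
Mass of bCOD removed per day: Q(S₀ − S) = 305 × 1623 g/m³ = 495.1 kg/d.
P_X = Y_obs·Q·(S₀ − S) = 0.2744 × 495.1 = 135.9 kg VSS/d.
R_O = Q·ΔS − 1.42 P_X = 495.1 − 192.9 = 302.2 kg O₂/d.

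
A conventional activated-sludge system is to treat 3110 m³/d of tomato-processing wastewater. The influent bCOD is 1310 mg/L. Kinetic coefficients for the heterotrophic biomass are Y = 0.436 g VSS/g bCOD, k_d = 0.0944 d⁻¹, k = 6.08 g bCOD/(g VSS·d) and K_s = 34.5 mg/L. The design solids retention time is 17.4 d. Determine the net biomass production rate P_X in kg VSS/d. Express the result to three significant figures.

Effluent substrate depends only on kinetics and SRT: S = K_s(1 + k_d θ_c) / [θ_c(Yk − k_d) − 1] = 34.5 × (1 + 0.0944 × 17.4) / [17.4 × (0.436 × 6.08 − 0.0944) − 1] = 91.17 / 43.48 = 2.097 mg/L.
Correct the yield for decay: Y_obs = Y/(1 + k_d θ_c) = 0.436 / (1 + 0.0944 × 17.4) = 0.436 / 2.643 = 0.1650.
Substrate removed = Q·(S₀ − S) = 3110 m³/d × (1310 − 2.10) g/m³ = 4.07×10^6 g/d = 4068 kg/d.
P_X = Y_obs · Q(S₀ − S) = 0.1650 × 4068 = 671.1 kg VSS/d.

P_X ≈ 671 kg VSS/d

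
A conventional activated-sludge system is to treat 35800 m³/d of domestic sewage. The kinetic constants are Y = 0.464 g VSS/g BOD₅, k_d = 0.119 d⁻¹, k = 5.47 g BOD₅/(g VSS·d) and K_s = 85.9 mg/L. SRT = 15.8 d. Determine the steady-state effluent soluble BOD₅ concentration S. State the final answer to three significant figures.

S ≈ 6.65 mg/L

Effluent substrate depends only on kinetics and SRT: S = K_s(1 + k_d θ_c) / [θ_c(Yk − k_d) − 1] = 85.9 × (1 + 0.119 × 15.8) / [15.8 × (0.464 × 5.47 − 0.119) − 1] = 247.4 / 37.22 = 6.647 mg/L.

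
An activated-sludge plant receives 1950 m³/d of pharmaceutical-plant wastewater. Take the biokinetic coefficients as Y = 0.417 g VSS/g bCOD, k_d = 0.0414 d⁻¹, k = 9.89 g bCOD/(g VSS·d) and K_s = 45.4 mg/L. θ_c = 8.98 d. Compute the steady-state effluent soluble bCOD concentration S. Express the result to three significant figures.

S ≈ 1.75 mg/L

For a completely mixed reactor with recycle the Lawrence–McCarty relation gives S = K_s·(1 + k_d·θ_c) / [θ_c·(Y·k − k_d) − 1] = 45.4 × (1 + 0.0414 × 8.98) / [8.98 × (0.417 × 9.89 − 0.0414) − 1] = 62.28 / 35.66 = 1.746 mg/L.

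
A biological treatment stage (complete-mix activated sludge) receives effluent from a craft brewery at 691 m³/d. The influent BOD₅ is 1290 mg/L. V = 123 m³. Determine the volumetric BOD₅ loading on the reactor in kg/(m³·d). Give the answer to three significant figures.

Volumetric loading L_v = Q·S₀ / V = 691 × 1290 g/m³ / 123.0 m³ = 7247 g/(m³·d) = 7.247 kg BOD₅/(m³·d).

L_v ≈ 7.25 kg BOD₅/(m³·d)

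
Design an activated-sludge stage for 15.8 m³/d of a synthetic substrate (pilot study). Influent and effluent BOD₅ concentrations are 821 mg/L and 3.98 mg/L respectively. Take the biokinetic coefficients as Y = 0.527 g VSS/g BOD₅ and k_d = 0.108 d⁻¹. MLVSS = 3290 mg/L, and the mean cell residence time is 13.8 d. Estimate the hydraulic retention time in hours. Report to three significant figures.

τ ≈ 17.4 h

Rearranging the biomass balance for a CMAS with decay, V = Y·Q·ΔS·θ_c / [X·(1+k_d θ_c)] = 0.527 × 15.8 × (821 − 3.98) × 13.8 / [3290 × (1 + 0.108 × 13.8)] = 9.39×10^4 / 8193 = 11.46 m³.
HRT = V/Q = 11.46 m³ / 15.8 m³·d⁻¹ = 0.7252 d × 24 = 17.40 h.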